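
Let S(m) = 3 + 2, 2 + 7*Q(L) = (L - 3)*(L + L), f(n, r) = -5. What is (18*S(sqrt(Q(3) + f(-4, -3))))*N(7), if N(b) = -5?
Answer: -450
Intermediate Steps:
Q(L) = -2/7 + 2*L*(-3 + L)/7 (Q(L) = -2/7 + ((L - 3)*(L + L))/7 = -2/7 + ((-3 + L)*(2*L))/7 = -2/7 + (2*L*(-3 + L))/7 = -2/7 + 2*L*(-3 + L)/7)
S(m) = 5
(18*S(sqrt(Q(3) + f(-4, -3))))*N(7) = (18*5)*(-5) = 90*(-5) = -450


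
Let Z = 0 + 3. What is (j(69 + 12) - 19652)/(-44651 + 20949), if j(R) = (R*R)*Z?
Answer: -31/23702 ≈ -0.0013079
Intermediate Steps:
Z = 3
j(R) = 3*R² (j(R) = (R*R)*3 = R²*3 = 3*R²)
(j(69 + 12) - 19652)/(-44651 + 20949) = (3*(69 + 12)² - 19652)/(-44651 + 20949) = (3*81² - 19652)/(-23702) = (3*6561 - 19652)*(-1/23702) = (19683 - 19652)*(-1/23702) = 31*(-1/23702) = -31/23702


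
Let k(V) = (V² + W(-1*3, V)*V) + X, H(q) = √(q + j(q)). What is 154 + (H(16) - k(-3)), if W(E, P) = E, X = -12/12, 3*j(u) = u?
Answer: 137 + 8*√3/3 ≈ 141.62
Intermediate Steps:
j(u) = u/3
X = -1 (X = -12*1/12 = -1)
H(q) = 2*√3*√q/3 (H(q) = √(q + q/3) = √(4*q/3) = 2*√3*√q/3)
k(V) = -1 + V² - 3*V (k(V) = (V² + (-1*3)*V) - 1 = (V² - 3*V) - 1 = -1 + V² - 3*V)
154 + (H(16) - k(-3)) = 154 + (2*√3*√16/3 - (-1 + (-3)² - 3*(-3))) = 154 + ((⅔)*√3*4 - (-1 + 9 + 9)) = 154 + (8*√3/3 - 1*17) = 154 + (8*√3/3 - 17) = 154 + (-17 + 8*√3/3) = 137 + 8*√3/3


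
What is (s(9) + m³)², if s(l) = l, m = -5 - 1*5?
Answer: 982081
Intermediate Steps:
m = -10 (m = -5 - 5 = -10)
(s(9) + m³)² = (9 + (-10)³)² = (9 - 1000)² = (-991)² = 982081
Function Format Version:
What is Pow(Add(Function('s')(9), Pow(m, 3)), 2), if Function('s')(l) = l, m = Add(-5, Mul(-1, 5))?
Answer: 982081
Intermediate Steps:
m = -10 (m = Add(-5, -5) = -10)
Pow(Add(Function('s')(9), Pow(m, 3)), 2) = Pow(Add(9, Pow(-10, 3)), 2) = Pow(Add(9, -1000), 2) = Pow(-991, 2) = 982081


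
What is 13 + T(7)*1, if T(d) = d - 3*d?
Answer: -1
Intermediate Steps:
T(d) = -2*d
13 + T(7)*1 = 13 - 2*7*1 = 13 - 14*1 = 13 - 14 = -1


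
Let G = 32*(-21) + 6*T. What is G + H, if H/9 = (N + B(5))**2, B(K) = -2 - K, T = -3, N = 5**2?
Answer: 2226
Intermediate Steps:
N = 25
H = 2916 (H = 9*(25 + (-2 - 1*5))**2 = 9*(25 + (-2 - 5))**2 = 9*(25 - 7)**2 = 9*18**2 = 9*324 = 2916)
G = -690 (G = 32*(-21) + 6*(-3) = -672 - 18 = -690)
G + H = -690 + 2916 = 2226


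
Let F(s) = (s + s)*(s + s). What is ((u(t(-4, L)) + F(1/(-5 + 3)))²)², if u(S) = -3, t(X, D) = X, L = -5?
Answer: 16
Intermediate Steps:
F(s) = 4*s² (F(s) = (2*s)*(2*s) = 4*s²)
((u(t(-4, L)) + F(1/(-5 + 3)))²)² = ((-3 + 4*(1/(-5 + 3))²)²)² = ((-3 + 4*(1/(-2))²)²)² = ((-3 + 4*(-½)²)²)² = ((-3 + 4*(¼))²)² = ((-3 + 1)²)² = ((-2)²)² = 4² = 16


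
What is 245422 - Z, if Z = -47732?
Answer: 293154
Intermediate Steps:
245422 - Z = 245422 - 1*(-47732) = 245422 + 47732 = 293154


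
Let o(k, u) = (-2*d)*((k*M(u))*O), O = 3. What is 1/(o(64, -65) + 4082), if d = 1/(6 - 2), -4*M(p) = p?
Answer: 1/2522 ≈ 0.00039651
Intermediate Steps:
M(p) = -p/4
d = 1/4 ≈ 0.25000
o(k, u) = 3*k*u/8 (o(k, u) = (-2*1/4)*((k*(-u/4))*3) = -(-k*u/4)*3/2 = -(-3)*k*u/8 = 3*k*u/8)
1/(o(64, -65) + 4082) = 1/((3/8)*64*(-65) + 4082) = 1/(-1560 + 4082) = 1/2522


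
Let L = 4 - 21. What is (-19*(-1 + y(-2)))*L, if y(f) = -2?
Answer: -969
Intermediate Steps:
L = -17
(-19*(-1 + y(-2)))*L = -19*(-1 - 2)*(-17) = -19*(-3)*(-17) = 57*(-17) = -969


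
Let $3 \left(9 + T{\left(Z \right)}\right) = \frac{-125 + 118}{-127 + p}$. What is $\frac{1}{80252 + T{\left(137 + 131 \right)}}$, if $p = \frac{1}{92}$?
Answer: $\frac{5007}{401776793} \approx 1.2462 \cdot 10^{-5}$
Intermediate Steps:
$p = \frac{1}{92} \approx 0.01087$
$T{\left(Z \right)} = - \frac{44971}{5007}$ ($T{\left(Z \right)} = -9 + \frac{\left(-125 + 118\right) \frac{1}{-127 + \frac{1}{92}}}{3} = -9 + \frac{\left(-7\right) \frac{1}{- \frac{11683}{92}}}{3} = -9 + \frac{\left(-7\right) \left(- \frac{92}{11683}\right)}{3} = -9 + \frac{1}{3} \cdot \frac{92}{1669} = -9 + \frac{92}{5007} = - \frac{44971}{5007}$)
$\frac{1}{80252 + T{\left(137 + 131 \right)}} = \frac{1}{80252 - \frac{44971}{5007}} = \frac{1}{\frac{401776793}{5007}} = \frac{5007}{401776793}$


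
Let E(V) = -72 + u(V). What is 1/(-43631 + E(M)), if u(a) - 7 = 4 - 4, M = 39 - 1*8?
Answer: -1/43696 ≈ -2.2885e-5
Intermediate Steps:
M = 31 (M = 39 - 8 = 31)
u(a) = 7 (u(a) = 7 + (4 - 4) = 7 + 0 = 7)
E(V) = -65 (E(V) = -72 + 7 = -65)
1/(-43631 + E(M)) = 1/(-43631 - 65) = 1/(-43696) = -1/43696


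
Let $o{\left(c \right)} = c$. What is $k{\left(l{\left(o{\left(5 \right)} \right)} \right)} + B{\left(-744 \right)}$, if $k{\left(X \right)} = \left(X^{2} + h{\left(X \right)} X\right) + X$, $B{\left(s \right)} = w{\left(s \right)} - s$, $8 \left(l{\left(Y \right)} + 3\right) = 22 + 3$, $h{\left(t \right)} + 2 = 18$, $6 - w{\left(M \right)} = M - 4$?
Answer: $\frac{96009}{64} \approx 1500.1$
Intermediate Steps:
$w{\left(M \right)} = 10 - M$ ($w{\left(M \right)} = 6 - \left(M - 4\right) = 6 - \left(-4 + M\right) = 10 - M$)
$h{\left(t \right)} = 16$ ($h{\left(t \right)} = -2 + 18 = 16$)
$l{\left(Y \right)} = \frac{1}{8}$ ($l{\left(Y \right)} = -3 + \frac{22 + 3}{8} = -3 + \frac{1}{8} \cdot 25 = -3 + \frac{25}{8} = \frac{1}{8}$)
$B{\left(s \right)} = 10 - 2 s$ ($B{\left(s \right)} = \left(10 - s\right) - s = 10 - 2 s$)
$k{\left(X \right)} = X^{2} + 17 X$ ($k{\left(X \right)} = \left(X^{2} + 16 X\right) + X = X^{2} + 17 X$)
$k{\left(l{\left(o{\left(5 \right)} \right)} \right)} + B{\left(-744 \right)} = \frac{17 + \frac{1}{8}}{8} + \left(10 - -1488\right) = \frac{1}{8} \cdot \frac{137}{8} + \left(10 + 1488\right) = \frac{137}{64} + 1498 = \frac{96009}{64}$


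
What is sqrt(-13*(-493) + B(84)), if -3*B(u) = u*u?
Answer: sqrt(4057) ≈ 63.695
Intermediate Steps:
B(u) = -u**2/3 (B(u) = -u*u/3 = -u**2/3)
sqrt(-13*(-493) + B(84)) = sqrt(-13*(-493) - 1/3*84**2) = sqrt(6409 - 1/3*7056) = sqrt(6409 - 2352) = sqrt(4057)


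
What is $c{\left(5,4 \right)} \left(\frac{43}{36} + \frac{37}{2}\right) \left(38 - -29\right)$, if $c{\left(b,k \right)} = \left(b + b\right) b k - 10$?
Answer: $\frac{4512785}{18} \approx 2.5071 \cdot 10^{5}$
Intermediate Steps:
$c{\left(b,k \right)} = -10 + 2 k b^{2}$ ($c{\left(b,k \right)} = 2 b b k - 10 = 2 b^{2} k - 10 = 2 k b^{2} - 10 = -10 + 2 k b^{2}$)
$c{\left(5,4 \right)} \left(\frac{43}{36} + \frac{37}{2}\right) \left(38 - -29\right) = \left(-10 + 2 \cdot 4 \cdot 5^{2}\right) \left(\frac{43}{36} + \frac{37}{2}\right) \left(38 - -29\right) = \left(-10 + 2 \cdot 4 \cdot 25\right) \left(43 \cdot \frac{1}{36} + 37 \cdot \frac{1}{2}\right) \left(38 + 29\right) = \left(-10 + 200\right) \left(\frac{43}{36} + \frac{37}{2}\right) 67 = 190 \cdot \frac{709}{36} \cdot 67 = \frac{67355}{18} \cdot 67 = \frac{4512785}{18}$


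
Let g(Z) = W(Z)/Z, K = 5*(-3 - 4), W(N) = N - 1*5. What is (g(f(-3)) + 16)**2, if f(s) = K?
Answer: 14400/49 ≈ 293.88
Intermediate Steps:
W(N) = -5 + N (W(N) = N - 5 = -5 + N)
K = -35 (K = 5*(-7) = -35)
f(s) = -35
g(Z) = (-5 + Z)/Z
(g(f(-3)) + 16)**2 = ((-5 - 35)/(-35) + 16)**2 = (-1/35*(-40) + 16)**2 = (8/7 + 16)**2 = (120/7)**2 = 14400/49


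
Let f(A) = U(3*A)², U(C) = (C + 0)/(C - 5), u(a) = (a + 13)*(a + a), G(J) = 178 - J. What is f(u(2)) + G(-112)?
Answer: 356546/1225 ≈ 291.06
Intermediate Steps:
u(a) = 2*a*(13 + a) (u(a) = (13 + a)*(2*a) = 2*a*(13 + a))
U(C) = C/(-5 + C)
f(A) = 9*A²/(-5 + 3*A)² (f(A) = ((3*A)/(-5 + 3*A))² = (3*A/(-5 + 3*A))² = 9*A²/(-5 + 3*A)²)
f(u(2)) + G(-112) = 9*(2*2*(13 + 2))²/(-5 + 3*(2*2*(13 + 2)))² + (178 - 1*(-112)) = 9*(2*2*15)²/(-5 + 3*(2*2*15))² + (178 + 112) = 9*60²/(-5 + 3*60)² + 290 = 9*3600/(-5 + 180)² + 290 = 9*3600/175² + 290 = 9*3600*(1/30625) + 290 = 1296/1225 + 290 = 356546/1225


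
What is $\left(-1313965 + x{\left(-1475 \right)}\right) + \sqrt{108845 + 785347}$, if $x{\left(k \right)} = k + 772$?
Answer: $-1314668 + 4 \sqrt{55887} \approx -1.3137 \cdot 10^{6}$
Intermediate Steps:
$x{\left(k \right)} = 772 + k$
$\left(-1313965 + x{\left(-1475 \right)}\right) + \sqrt{108845 + 785347} = \left(-1313965 + \left(772 - 1475\right)\right) + \sqrt{108845 + 785347} = \left(-1313965 - 703\right) + \sqrt{894192} = -1314668 + 4 \sqrt{55887}$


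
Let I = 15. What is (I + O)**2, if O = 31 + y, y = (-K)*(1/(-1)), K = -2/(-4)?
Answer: 8649/4 ≈ 2162.3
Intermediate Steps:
K = 1/2 (K = -2*(-1/4) = 1/2 ≈ 0.50000)
y = 1/2 (y = (-1*1/2)*(1/(-1)) = -(-1)/2 = -1/2*(-1) = 1/2 ≈ 0.50000)
O = 63/2 (O = 31 + 1/2 = 63/2 ≈ 31.500)
(I + O)**2 = (15 + 63/2)**2 = (93/2)**2 = 8649/4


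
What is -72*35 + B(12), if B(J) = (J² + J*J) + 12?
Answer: -2220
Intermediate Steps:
B(J) = 12 + 2*J² (B(J) = (J² + J²) + 12 = 2*J² + 12 = 12 + 2*J²)
-72*35 + B(12) = -72*35 + (12 + 2*12²) = -2520 + (12 + 2*144) = -2520 + (12 + 288) = -2520 + 300 = -2220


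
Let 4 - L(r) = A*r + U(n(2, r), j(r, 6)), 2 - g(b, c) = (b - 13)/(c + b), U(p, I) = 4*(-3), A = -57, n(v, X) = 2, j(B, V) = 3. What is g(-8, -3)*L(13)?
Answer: 757/11 ≈ 68.818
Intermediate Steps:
U(p, I) = -12
g(b, c) = 2 - (-13 + b)/(b + c) (g(b, c) = 2 - (b - 13)/(c + b) = 2 - (-13 + b)/(b + c))
L(r) = 16 + 57*r (L(r) = 4 - (-57*r - 12) = 4 - (-12 - 57*r) = 4 + (12 + 57*r) = 16 + 57*r)
g(-8, -3)*L(13) = ((13 - 8 + 2*(-3))/(-8 - 3))*(16 + 57*13) = ((13 - 8 - 6)/(-11))*(16 + 741) = -1/11*(-1)*757 = (1/11)*757 = 757/11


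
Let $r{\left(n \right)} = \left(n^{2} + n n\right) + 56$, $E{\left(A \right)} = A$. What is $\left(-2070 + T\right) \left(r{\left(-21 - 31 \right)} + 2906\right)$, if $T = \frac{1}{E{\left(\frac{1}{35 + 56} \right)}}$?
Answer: $-16564230$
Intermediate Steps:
$T = 91$ ($T = \frac{1}{\frac{1}{35 + 56}} = \frac{1}{\frac{1}{91}} = 91$)
$r{\left(n \right)} = 56 + 2 n^{2}$ ($r{\left(n \right)} = \left(n^{2} + n^{2}\right) + 56 = 2 n^{2} + 56 = 56 + 2 n^{2}$)
$\left(-2070 + T\right) \left(r{\left(-21 - 31 \right)} + 2906\right) = \left(-2070 + 91\right) \left(\left(56 + 2 \left(-21 - 31\right)^{2}\right) + 2906\right) = - 1979 \left(\left(56 + 2 \left(-21 - 31\right)^{2}\right) + 2906\right) = - 1979 \left(\left(56 + 2 \left(-52\right)^{2}\right) + 2906\right) = - 1979 \left(\left(56 + 2 \cdot 2704\right) + 2906\right) = - 1979 \left(\left(56 + 5408\right) + 2906\right) = - 1979 \left(5464 + 2906\right) = \left(-1979\right) 8370 = -16564230$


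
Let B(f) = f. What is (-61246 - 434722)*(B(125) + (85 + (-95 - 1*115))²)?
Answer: -7811496000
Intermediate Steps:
(-61246 - 434722)*(B(125) + (85 + (-95 - 1*115))²) = (-61246 - 434722)*(125 + (85 + (-95 - 1*115))²) = -495968*(125 + (85 + (-95 - 115))²) = -495968*(125 + (85 - 210)²) = -495968*(125 + (-125)²) = -495968*(125 + 15625) = -495968*15750 = -7811496000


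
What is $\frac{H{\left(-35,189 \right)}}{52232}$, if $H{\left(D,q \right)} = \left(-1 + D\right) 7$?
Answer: $- \frac{63}{13058} \approx -0.0048246$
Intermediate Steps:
$H{\left(D,q \right)} = -7 + 7 D$
$\frac{H{\left(-35,189 \right)}}{52232} = \frac{-7 + 7 \left(-35\right)}{52232} = \left(-7 - 245\right) \frac{1}{52232} = \left(-252\right) \frac{1}{52232} = - \frac{63}{13058}$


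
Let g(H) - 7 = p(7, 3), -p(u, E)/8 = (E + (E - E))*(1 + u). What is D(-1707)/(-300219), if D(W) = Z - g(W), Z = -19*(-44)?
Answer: -1021/300219 ≈ -0.0034009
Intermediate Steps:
p(u, E) = -8*E*(1 + u) (p(u, E) = -8*(E + (E - E))*(1 + u) = -8*(E + 0)*(1 + u) = -8*E*(1 + u))
g(H) = -185 (g(H) = 7 - 8*3*(1 + 7) = 7 - 8*3*8 = 7 - 192 = -185)
Z = 836
D(W) = 1021 (D(W) = 836 - 1*(-185) = 836 + 185 = 1021)
D(-1707)/(-300219) = 1021/(-300219) = 1021*(-1/300219) = -1021/300219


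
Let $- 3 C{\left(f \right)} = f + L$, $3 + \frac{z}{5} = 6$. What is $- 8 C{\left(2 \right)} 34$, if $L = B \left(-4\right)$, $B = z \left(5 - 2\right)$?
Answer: $- \frac{48416}{3} \approx -16139.0$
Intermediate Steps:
$z = 15$ ($z = -15 + 5 \cdot 6 = -15 + 30 = 15$)
$B = 45$ ($B = 15 \left(5 - 2\right) = 15 \cdot 3 = 45$)
$L = -180$ ($L = 45 \left(-4\right) = -180$)
$C{\left(f \right)} = 60 - \frac{f}{3}$ ($C{\left(f \right)} = - \frac{f - 180}{3} = - \frac{-180 + f}{3} = 60 - \frac{f}{3}$)
$- 8 C{\left(2 \right)} 34 = - 8 \left(60 - \frac{2}{3}\right) 34 = \left(-8\right) \frac{178}{3} \cdot 34 = \left(- \frac{1424}{3}\right) 34 = - \frac{48416}{3}$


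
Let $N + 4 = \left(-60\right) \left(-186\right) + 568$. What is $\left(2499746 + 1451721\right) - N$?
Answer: $3939743$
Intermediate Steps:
$N = 11724$ ($N = -4 + \left(\left(-60\right) \left(-186\right) + 568\right) = -4 + \left(11160 + 568\right) = -4 + 11728 = 11724$)
$\left(2499746 + 1451721\right) - N = \left(2499746 + 1451721\right) - 11724 = 3951467 - 11724 = 3939743$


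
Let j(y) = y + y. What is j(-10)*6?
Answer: -120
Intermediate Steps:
j(y) = 2*y
j(-10)*6 = (2*(-10))*6 = -20*6 = -120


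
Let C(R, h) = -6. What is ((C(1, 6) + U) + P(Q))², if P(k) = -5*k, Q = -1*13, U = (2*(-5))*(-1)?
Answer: 4761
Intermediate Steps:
U = 10 (U = -10*(-1) = 10)
Q = -13
((C(1, 6) + U) + P(Q))² = ((-6 + 10) - 5*(-13))² = (4 + 65)² = 69² = 4761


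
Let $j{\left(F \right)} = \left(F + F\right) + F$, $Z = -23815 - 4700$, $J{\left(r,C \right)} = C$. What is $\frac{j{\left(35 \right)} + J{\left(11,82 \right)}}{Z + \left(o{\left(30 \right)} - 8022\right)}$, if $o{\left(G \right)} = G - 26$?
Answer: $- \frac{11}{2149} \approx -0.0051187$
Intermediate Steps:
$o{\left(G \right)} = -26 + G$ ($o{\left(G \right)} = G - 26 = -26 + G$)
$Z = -28515$ ($Z = -23815 - 4700 = -28515$)
$j{\left(F \right)} = 3 F$ ($j{\left(F \right)} = 2 F + F = 3 F$)
$\frac{j{\left(35 \right)} + J{\left(11,82 \right)}}{Z + \left(o{\left(30 \right)} - 8022\right)} = \frac{3 \cdot 35 + 82}{-28515 + \left(\left(-26 + 30\right) - 8022\right)} = \frac{105 + 82}{-28515 + \left(4 - 8022\right)} = \frac{187}{-28515 - 8018} = \frac{187}{-36533} = 187 \left(- \frac{1}{36533}\right) = - \frac{11}{2149}$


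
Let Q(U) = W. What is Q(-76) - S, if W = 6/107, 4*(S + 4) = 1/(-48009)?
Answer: 83343731/20547852 ≈ 4.0561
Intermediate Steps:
S = -768145/192036 (S = -4 + (1/4)/(-48009) = -4 + (1/4)*(-1/48009) = -4 - 1/192036 = -768145/192036 ≈ -4.0000)
W = 6/107 (W = 6*(1/107) = 6/107 ≈ 0.056075)
Q(U) = 6/107
Q(-76) - S = 6/107 - 1*(-768145/192036) = 6/107 + 768145/192036 = 83343731/20547852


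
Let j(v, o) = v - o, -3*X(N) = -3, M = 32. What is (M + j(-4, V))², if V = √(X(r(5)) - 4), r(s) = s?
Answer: (28 - I*√3)² ≈ 781.0 - 96.995*I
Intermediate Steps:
X(N) = 1 (X(N) = -⅓*(-3) = 1)
V = I*√3 (V = √(1 - 4) = √(-3) = I*√3 ≈ 1.732*I)
(M + j(-4, V))² = (32 + (-4 - I*√3))² = (28 - I*√3)²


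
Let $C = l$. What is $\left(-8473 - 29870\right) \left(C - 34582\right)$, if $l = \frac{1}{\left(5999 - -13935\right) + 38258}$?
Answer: $\frac{77161289973849}{58192} \approx 1.326 \cdot 10^{9}$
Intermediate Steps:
$l = \frac{1}{58192}$ ($l = \frac{1}{\left(5999 + 13935\right) + 38258} = \frac{1}{19934 + 38258} = \frac{1}{58192} \approx 1.7185 \cdot 10^{-5}$)
$C = \frac{1}{58192} \approx 1.7185 \cdot 10^{-5}$
$\left(-8473 - 29870\right) \left(C - 34582\right) = \left(-8473 - 29870\right) \left(\frac{1}{58192} - 34582\right) = \left(-38343\right) \left(- \frac{2012395743}{58192}\right) = \frac{77161289973849}{58192}$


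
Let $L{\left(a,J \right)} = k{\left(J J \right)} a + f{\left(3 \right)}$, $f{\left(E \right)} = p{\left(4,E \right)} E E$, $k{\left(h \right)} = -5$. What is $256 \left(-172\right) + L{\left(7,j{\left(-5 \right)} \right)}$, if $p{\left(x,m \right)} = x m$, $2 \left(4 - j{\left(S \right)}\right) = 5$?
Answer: $-43959$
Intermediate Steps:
$j{\left(S \right)} = \frac{3}{2}$ ($j{\left(S \right)} = 4 - \frac{5}{2} = \frac{3}{2}$)
$p{\left(x,m \right)} = m x$
$f{\left(E \right)} = 4 E^{3}$ ($f{\left(E \right)} = E 4 E E = 4 E E E = 4 E^{2} E = 4 E^{3}$)
$L{\left(a,J \right)} = 108 - 5 a$ ($L{\left(a,J \right)} = - 5 a + 4 \cdot 3^{3} = - 5 a + 4 \cdot 27 = - 5 a + 108 = 108 - 5 a$)
$256 \left(-172\right) + L{\left(7,j{\left(-5 \right)} \right)} = 256 \left(-172\right) + \left(108 - 35\right) = -44032 + \left(108 - 35\right) = -44032 + 73 = -43959$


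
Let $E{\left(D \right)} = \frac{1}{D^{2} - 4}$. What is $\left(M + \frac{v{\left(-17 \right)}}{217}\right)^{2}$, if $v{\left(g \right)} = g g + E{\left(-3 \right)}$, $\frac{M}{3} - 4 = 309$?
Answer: $\frac{1040932508121}{1177225} \approx 8.8423 \cdot 10^{5}$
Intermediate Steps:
$M = 939$ ($M = 12 + 3 \cdot 309 = 12 + 927 = 939$)
$E{\left(D \right)} = \frac{1}{-4 + D^{2}}$
$v{\left(g \right)} = \frac{1}{5} + g^{2}$ ($v{\left(g \right)} = g g + \frac{1}{-4 + \left(-3\right)^{2}} = g^{2} + \frac{1}{-4 + 9} = g^{2} + \frac{1}{5} = \frac{1}{5} + g^{2}$)
$\left(M + \frac{v{\left(-17 \right)}}{217}\right)^{2} = \left(939 + \frac{\frac{1}{5} + \left(-17\right)^{2}}{217}\right)^{2} = \left(939 + \left(\frac{1}{5} + 289\right) \frac{1}{217}\right)^{2} = \left(939 + \frac{1446}{5} \cdot \frac{1}{217}\right)^{2} = \left(939 + \frac{1446}{1085}\right)^{2} = \left(\frac{1020261}{1085}\right)^{2} = \frac{1040932508121}{1177225}$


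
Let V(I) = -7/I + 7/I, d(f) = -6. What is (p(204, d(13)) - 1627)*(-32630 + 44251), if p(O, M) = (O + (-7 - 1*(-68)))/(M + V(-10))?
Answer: -116523767/6 ≈ -1.9421e+7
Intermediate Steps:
V(I) = 0
p(O, M) = (61 + O)/M (p(O, M) = (O + (-7 - 1*(-68)))/(M + 0) = (O + (-7 + 68))/M = (O + 61)/M = (61 + O)/M)
(p(204, d(13)) - 1627)*(-32630 + 44251) = ((61 + 204)/(-6) - 1627)*(-32630 + 44251) = (-1/6*265 - 1627)*11621 = (-265/6 - 1627)*11621 = -10027/6*11621 = -116523767/6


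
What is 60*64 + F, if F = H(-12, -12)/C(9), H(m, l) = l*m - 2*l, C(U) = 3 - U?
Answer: 3812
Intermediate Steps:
H(m, l) = -2*l + l*m
F = -28 (F = (-12*(-2 - 12))/(3 - 1*9) = (-12*(-14))/(3 - 9) = 168/(-6) = 168*(-1/6) = -28)
60*64 + F = 60*64 - 28 = 3840 - 28 = 3812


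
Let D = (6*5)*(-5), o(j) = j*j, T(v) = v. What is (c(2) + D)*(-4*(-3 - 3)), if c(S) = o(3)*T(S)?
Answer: -3168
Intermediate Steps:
o(j) = j²
c(S) = 9*S (c(S) = 3²*S = 9*S)
D = -150 (D = 30*(-5) = -150)
(c(2) + D)*(-4*(-3 - 3)) = (9*2 - 150)*(-4*(-3 - 3)) = (18 - 150)*(-4*(-6)) = -132*24 = -3168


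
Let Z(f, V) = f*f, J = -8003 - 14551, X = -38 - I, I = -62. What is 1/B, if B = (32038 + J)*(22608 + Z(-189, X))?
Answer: 1/553192236 ≈ 1.8077e-9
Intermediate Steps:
X = 24 (X = -38 - 1*(-62) = -38 + 62 = 24)
J = -22554
Z(f, V) = f²
B = 553192236 (B = (32038 - 22554)*(22608 + (-189)²) = 9484*(22608 + 35721) = 9484*58329 = 553192236)
1/B = 1/553192236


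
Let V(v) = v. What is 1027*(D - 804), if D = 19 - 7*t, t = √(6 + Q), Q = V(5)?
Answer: -806195 - 7189*√11 ≈ -8.3004e+5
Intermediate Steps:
Q = 5
t = √11 (t = √(6 + 5) = √11 ≈ 3.3166)
D = 19 - 7*√11 ≈ -4.2164
1027*(D - 804) = 1027*((19 - 7*√11) - 804) = 1027*(-785 - 7*√11) = -806195 - 7189*√11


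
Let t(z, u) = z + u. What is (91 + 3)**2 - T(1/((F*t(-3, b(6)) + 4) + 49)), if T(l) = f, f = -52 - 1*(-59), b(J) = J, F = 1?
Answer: 8829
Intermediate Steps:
f = 7 (f = -52 + 59 = 7)
t(z, u) = u + z
T(l) = 7
(91 + 3)**2 - T(1/((F*t(-3, b(6)) + 4) + 49)) = (91 + 3)**2 - 1*7 = 94**2 - 7 = 8836 - 7 = 8829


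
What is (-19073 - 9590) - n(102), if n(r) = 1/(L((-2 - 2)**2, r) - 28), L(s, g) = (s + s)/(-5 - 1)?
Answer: -2866297/100 ≈ -28663.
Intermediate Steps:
L(s, g) = -s/3 (L(s, g) = (2*s)/(-6) = (2*s)*(-1/6) = -s/3)
n(r) = -3/100 (n(r) = 1/(-(-2 - 2)**2/3 - 28) = 1/(-1/3*(-4)**2 - 28) = 1/(-1/3*16 - 28) = 1/(-16/3 - 28) = 1/(-100/3) = -3/100)
(-19073 - 9590) - n(102) = (-19073 - 9590) - 1*(-3/100) = -28663 + 3/100 = -2866297/100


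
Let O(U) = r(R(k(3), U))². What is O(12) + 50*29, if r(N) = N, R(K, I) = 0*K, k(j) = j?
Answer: 1450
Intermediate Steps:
R(K, I) = 0
O(U) = 0 (O(U) = 0² = 0)
O(12) + 50*29 = 0 + 50*29 = 0 + 1450 = 1450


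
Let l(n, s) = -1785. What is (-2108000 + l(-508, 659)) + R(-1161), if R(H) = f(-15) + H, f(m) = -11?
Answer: -2110957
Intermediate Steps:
R(H) = -11 + H
(-2108000 + l(-508, 659)) + R(-1161) = (-2108000 - 1785) + (-11 - 1161) = -2109785 - 1172 = -2110957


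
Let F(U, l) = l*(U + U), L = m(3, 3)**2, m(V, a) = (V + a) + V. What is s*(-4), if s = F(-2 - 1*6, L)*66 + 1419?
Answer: 336468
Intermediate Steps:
m(V, a) = a + 2*V
L = 81 (L = (3 + 2*3)**2 = (3 + 6)**2 = 9**2 = 81)
F(U, l) = 2*U*l (F(U, l) = l*(2*U) = 2*U*l)
s = -84117 (s = (2*(-2 - 1*6)*81)*66 + 1419 = (2*(-2 - 6)*81)*66 + 1419 = (2*(-8)*81)*66 + 1419 = -1296*66 + 1419 = -85536 + 1419 = -84117)
s*(-4) = -84117*(-4) = 336468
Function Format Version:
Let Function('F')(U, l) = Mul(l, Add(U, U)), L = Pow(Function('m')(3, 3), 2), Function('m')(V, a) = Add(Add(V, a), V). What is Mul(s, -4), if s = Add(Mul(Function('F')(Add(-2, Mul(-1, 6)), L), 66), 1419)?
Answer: 336468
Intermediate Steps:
Function('m')(V, a) = Add(a, Mul(2, V))
L = 81 (L = Pow(Add(3, Mul(2, 3)), 2) = Pow(Add(3, 6), 2) = Pow(9, 2) = 81)
Function('F')(U, l) = Mul(2, U, l) (Function('F')(U, l) = Mul(l, Mul(2, U)) = Mul(2, U, l))
s = -84117 (s = Add(Mul(Mul(2, Add(-2, Mul(-1, 6)), 81), 66), 1419) = Add(Mul(Mul(2, Add(-2, -6), 81), 66), 1419) = Add(Mul(Mul(2, -8, 81), 66), 1419) = Add(Mul(-1296, 66), 1419) = Add(-85536, 1419) = -84117)
Mul(s, -4) = Mul(-84117, -4) = 336468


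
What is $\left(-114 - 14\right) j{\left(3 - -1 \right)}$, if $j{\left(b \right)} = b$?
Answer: $-512$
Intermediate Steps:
$\left(-114 - 14\right) j{\left(3 - -1 \right)} = \left(-114 - 14\right) \left(3 - -1\right) = - 128 \left(3 + 1\right) = \left(-128\right) 4 = -512$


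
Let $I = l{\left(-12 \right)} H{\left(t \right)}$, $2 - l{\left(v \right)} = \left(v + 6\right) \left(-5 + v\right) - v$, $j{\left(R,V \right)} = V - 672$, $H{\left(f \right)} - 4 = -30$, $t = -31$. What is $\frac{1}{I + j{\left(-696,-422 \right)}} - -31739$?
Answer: $\frac{57701503}{1818} \approx 31739.0$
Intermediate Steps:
$H{\left(f \right)} = -26$ ($H{\left(f \right)} = 4 - 30 = -26$)
$j{\left(R,V \right)} = -672 + V$
$l{\left(v \right)} = 2 + v - \left(-5 + v\right) \left(6 + v\right)$ ($l{\left(v \right)} = 2 - \left(\left(v + 6\right) \left(-5 + v\right) - v\right) = 2 - \left(\left(6 + v\right) \left(-5 + v\right) - v\right) = 2 - \left(\left(-5 + v\right) \left(6 + v\right) - v\right) = 2 - \left(- v + \left(-5 + v\right) \left(6 + v\right)\right) = 2 + \left(v - \left(-5 + v\right) \left(6 + v\right)\right) = 2 + v - \left(-5 + v\right) \left(6 + v\right)$)
$I = 2912$ ($I = \left(32 - \left(-12\right)^{2}\right) \left(-26\right) = \left(32 - 144\right) \left(-26\right) = \left(-112\right) \left(-26\right) = 2912$)
$\frac{1}{I + j{\left(-696,-422 \right)}} - -31739 = \frac{1}{2912 - 1094} - -31739 = \frac{1}{2912 - 1094} + 31739 = \frac{1}{1818} + 31739 = \frac{57701503}{1818}$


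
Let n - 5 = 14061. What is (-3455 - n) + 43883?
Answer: 26362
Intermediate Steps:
n = 14066 (n = 5 + 14061 = 14066)
(-3455 - n) + 43883 = (-3455 - 1*14066) + 43883 = (-3455 - 14066) + 43883 = -17521 + 43883 = 26362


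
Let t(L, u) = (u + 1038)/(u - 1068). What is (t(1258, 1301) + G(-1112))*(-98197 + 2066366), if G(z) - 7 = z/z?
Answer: 8272214307/233 ≈ 3.5503e+7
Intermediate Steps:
G(z) = 8 (G(z) = 7 + z/z = 7 + 1 = 8)
t(L, u) = (1038 + u)/(-1068 + u)
(t(1258, 1301) + G(-1112))*(-98197 + 2066366) = ((1038 + 1301)/(-1068 + 1301) + 8)*(-98197 + 2066366) = (2339/233 + 8)*1968169 = (4203/233)*1968169 = 8272214307/233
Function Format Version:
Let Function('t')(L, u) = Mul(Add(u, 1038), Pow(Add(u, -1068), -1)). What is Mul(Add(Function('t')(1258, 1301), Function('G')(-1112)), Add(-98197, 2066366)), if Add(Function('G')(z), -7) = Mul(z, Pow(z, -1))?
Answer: Rational(8272214307, 233) ≈ 3.5503e+7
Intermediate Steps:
Function('G')(z) = 8 (Function('G')(z) = Add(7, Mul(z, Pow(z, -1))) = Add(7, 1) = 8)
Function('t')(L, u) = Mul(Pow(Add(-1068, u), -1), Add(1038, u)) (Function('t')(L, u) = Mul(Add(1038, u), Pow(Add(-1068, u), -1)) = Mul(Pow(Add(-1068, u), -1), Add(1038, u)))
Mul(Add(Function('t')(1258, 1301), Function('G')(-1112)), Add(-98197, 2066366)) = Mul(Add(Mul(Pow(Add(-1068, 1301), -1), Add(1038, 1301)), 8), Add(-98197, 2066366)) = Mul(Add(Mul(Pow(233, -1), 2339), 8), 1968169) = Mul(Add(Mul(Rational(1, 233), 2339), 8), 1968169) = Mul(Add(Rational(2339, 233), 8), 1968169) = Mul(Rational(4203, 233), 1968169) = Rational(8272214307, 233)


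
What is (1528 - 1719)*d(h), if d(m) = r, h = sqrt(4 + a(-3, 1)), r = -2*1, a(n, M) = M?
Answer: 382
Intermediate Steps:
r = -2
h = sqrt(5) (h = sqrt(4 + 1) = sqrt(5) ≈ 2.2361)
d(m) = -2
(1528 - 1719)*d(h) = (1528 - 1719)*(-2) = -191*(-2) = 382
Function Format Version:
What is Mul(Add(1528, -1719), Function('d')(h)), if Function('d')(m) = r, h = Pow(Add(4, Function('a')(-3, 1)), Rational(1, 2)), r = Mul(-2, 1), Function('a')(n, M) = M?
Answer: 382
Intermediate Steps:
r = -2
h = Pow(5, Rational(1, 2)) (h = Pow(Add(4, 1), Rational(1, 2)) = Pow(5, Rational(1, 2)) ≈ 2.2361)
Function('d')(m) = -2
Mul(Add(1528, -1719), Function('d')(h)) = Mul(Add(1528, -1719), -2) = Mul(-191, -2) = 382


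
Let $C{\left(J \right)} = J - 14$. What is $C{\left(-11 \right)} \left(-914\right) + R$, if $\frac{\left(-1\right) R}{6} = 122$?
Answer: $22118$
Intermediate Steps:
$R = -732$ ($R = \left(-6\right) 122 = -732$)
$C{\left(J \right)} = -14 + J$ ($C{\left(J \right)} = J - 14 = -14 + J$)
$C{\left(-11 \right)} \left(-914\right) + R = \left(-14 - 11\right) \left(-914\right) - 732 = \left(-25\right) \left(-914\right) - 732 = 22850 - 732 = 22118$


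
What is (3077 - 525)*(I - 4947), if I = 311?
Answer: -11831072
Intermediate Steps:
(3077 - 525)*(I - 4947) = (3077 - 525)*(311 - 4947) = 2552*(-4636) = -11831072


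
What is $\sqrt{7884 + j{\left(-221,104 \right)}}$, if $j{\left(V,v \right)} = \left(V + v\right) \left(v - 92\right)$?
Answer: $36 \sqrt{5} \approx 80.498$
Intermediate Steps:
$j{\left(V,v \right)} = \left(-92 + v\right) \left(V + v\right)$ ($j{\left(V,v \right)} = \left(V + v\right) \left(-92 + v\right) = \left(-92 + v\right) \left(V + v\right)$)
$\sqrt{7884 + j{\left(-221,104 \right)}} = \sqrt{7884 - \left(12220 - 10816\right)} = \sqrt{7884 + \left(10816 + 20332 - 9568 - 22984\right)} = \sqrt{7884 - 1404} = \sqrt{6480} = 36 \sqrt{5}$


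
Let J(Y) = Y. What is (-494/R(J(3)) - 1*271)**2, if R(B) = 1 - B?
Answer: 576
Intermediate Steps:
(-494/R(J(3)) - 1*271)**2 = (-494/(1 - 1*3) - 1*271)**2 = (-494/(1 - 3) - 271)**2 = (-494/(-2) - 271)**2 = (-494*(-1/2) - 271)**2 = (247 - 271)**2 = (-24)**2 = 576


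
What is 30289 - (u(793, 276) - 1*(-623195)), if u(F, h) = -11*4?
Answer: -592862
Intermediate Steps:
u(F, h) = -44
30289 - (u(793, 276) - 1*(-623195)) = 30289 - (-44 - 1*(-623195)) = 30289 - (-44 + 623195) = 30289 - 1*623151 = 30289 - 623151 = -592862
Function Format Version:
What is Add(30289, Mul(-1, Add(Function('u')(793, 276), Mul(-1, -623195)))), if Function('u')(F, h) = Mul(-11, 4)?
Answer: -592862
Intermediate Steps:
Function('u')(F, h) = -44
Add(30289, Mul(-1, Add(Function('u')(793, 276), Mul(-1, -623195)))) = Add(30289, Mul(-1, Add(-44, Mul(-1, -623195)))) = Add(30289, Mul(-1, Add(-44, 623195))) = Add(30289, Mul(-1, 623151)) = Add(30289, -623151) = -592862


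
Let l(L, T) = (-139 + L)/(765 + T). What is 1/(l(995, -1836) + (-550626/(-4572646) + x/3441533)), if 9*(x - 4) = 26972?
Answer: -8427116432933289/5713279061283749 ≈ -1.4750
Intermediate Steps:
x = 27008/9 (x = 4 + (1/9)*26972 = 4 + 26972/9 = 27008/9 ≈ 3000.9)
l(L, T) = (-139 + L)/(765 + T)
1/(l(995, -1836) + (-550626/(-4572646) + x/3441533)) = 1/((-139 + 995)/(765 - 1836) + (-550626/(-4572646) + (27008/9)/3441533)) = 1/(856/(-1071) + (-550626*(-1/4572646) + (27008/9)*(1/3441533))) = 1/(-1/1071*856 + (275313/2286323 + 27008/30973797)) = 1/(-856/1071 + 8589237985045/70816104478431) = 1/(-5713279061283749/8427116432933289) = -8427116432933289/5713279061283749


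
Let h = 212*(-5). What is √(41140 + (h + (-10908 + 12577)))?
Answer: √41749 ≈ 204.33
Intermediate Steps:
h = -1060
√(41140 + (h + (-10908 + 12577))) = √(41140 + (-1060 + (-10908 + 12577))) = √(41140 + (-1060 + 1669)) = √(41140 + 609) = √41749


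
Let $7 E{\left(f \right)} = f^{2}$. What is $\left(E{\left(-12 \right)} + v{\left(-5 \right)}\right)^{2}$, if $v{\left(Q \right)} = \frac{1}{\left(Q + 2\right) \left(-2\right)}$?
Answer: $\frac{758641}{1764} \approx 430.07$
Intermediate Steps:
$E{\left(f \right)} = \frac{f^{2}}{7}$
$v{\left(Q \right)} = \frac{1}{-4 - 2 Q}$ ($v{\left(Q \right)} = \frac{1}{\left(2 + Q\right) \left(-2\right)} = \frac{1}{-4 - 2 Q}$)
$\left(E{\left(-12 \right)} + v{\left(-5 \right)}\right)^{2} = \left(\frac{\left(-12\right)^{2}}{7} - \frac{1}{4 + 2 \left(-5\right)}\right)^{2} = \left(\frac{1}{7} \cdot 144 - \frac{1}{4 - 10}\right)^{2} = \left(\frac{144}{7} - \frac{1}{-6}\right)^{2} = \left(\frac{144}{7} - - \frac{1}{6}\right)^{2} = \left(\frac{144}{7} + \frac{1}{6}\right)^{2} = \left(\frac{871}{42}\right)^{2} = \frac{758641}{1764}$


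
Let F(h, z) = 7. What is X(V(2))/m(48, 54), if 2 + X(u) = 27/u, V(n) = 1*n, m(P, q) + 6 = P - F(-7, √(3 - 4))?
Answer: 23/70 ≈ 0.32857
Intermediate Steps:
m(P, q) = -13 + P (m(P, q) = -6 + (P - 1*7) = -6 + (P - 7) = -6 + (-7 + P) = -13 + P)
V(n) = n
X(u) = -2 + 27/u
X(V(2))/m(48, 54) = (-2 + 27/2)/(-13 + 48) = (-2 + 27*(½))/35 = (-2 + 27/2)*(1/35) = (23/2)*(1/35) = 23/70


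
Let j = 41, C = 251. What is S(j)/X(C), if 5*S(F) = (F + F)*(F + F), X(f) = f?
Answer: 6724/1255 ≈ 5.3578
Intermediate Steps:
S(F) = 4*F**2/5 (S(F) = ((F + F)*(F + F))/5 = ((2*F)*(2*F))/5 = (4*F**2)/5 = 4*F**2/5)
S(j)/X(C) = ((4/5)*41**2)/251 = ((4/5)*1681)*(1/251) = (6724/5)*(1/251) = 6724/1255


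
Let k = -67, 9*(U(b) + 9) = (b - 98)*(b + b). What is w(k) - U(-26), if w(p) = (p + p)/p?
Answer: -6349/9 ≈ -705.44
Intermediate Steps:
U(b) = -9 + 2*b*(-98 + b)/9 (U(b) = -9 + ((b - 98)*(b + b))/9 = -9 + ((-98 + b)*(2*b))/9 = -9 + (2*b*(-98 + b))/9 = -9 + 2*b*(-98 + b)/9)
w(p) = 2 (w(p) = (2*p)/p = 2)
w(k) - U(-26) = 2 - (-9 - 196/9*(-26) + (2/9)*(-26)**2) = 2 - (-9 + 5096/9 + (2/9)*676) = 2 - (-9 + 5096/9 + 1352/9) = 2 - 1*6367/9 = 2 - 6367/9 = -6349/9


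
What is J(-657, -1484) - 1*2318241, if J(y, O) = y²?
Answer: -1886592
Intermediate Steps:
J(-657, -1484) - 1*2318241 = (-657)² - 1*2318241 = 431649 - 2318241 = -1886592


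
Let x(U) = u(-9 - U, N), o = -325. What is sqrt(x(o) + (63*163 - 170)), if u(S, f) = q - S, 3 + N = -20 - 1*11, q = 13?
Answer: 2*sqrt(2449) ≈ 98.975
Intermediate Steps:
N = -34 (N = -3 + (-20 - 1*11) = -3 + (-20 - 11) = -3 - 31 = -34)
u(S, f) = 13 - S
x(U) = 22 + U (x(U) = 13 - (-9 - U) = 13 + (9 + U) = 22 + U)
sqrt(x(o) + (63*163 - 170)) = sqrt((22 - 325) + (63*163 - 170)) = sqrt(-303 + (10269 - 170)) = sqrt(-303 + 10099) = sqrt(9796) = 2*sqrt(2449)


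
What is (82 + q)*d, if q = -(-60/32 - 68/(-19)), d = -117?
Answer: -1427985/152 ≈ -9394.6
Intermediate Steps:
q = -259/152 (q = -(-60*1/32 - 68*(-1/19)) = -(-15/8 + 68/19) = -1*259/152 = -259/152 ≈ -1.7039)
(82 + q)*d = (82 - 259/152)*(-117) = (12205/152)*(-117) = -1427985/152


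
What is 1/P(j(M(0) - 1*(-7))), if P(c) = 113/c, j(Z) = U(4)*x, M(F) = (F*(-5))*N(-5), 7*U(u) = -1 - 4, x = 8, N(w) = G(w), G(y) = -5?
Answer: -40/791 ≈ -0.050569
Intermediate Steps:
N(w) = -5
U(u) = -5/7 (U(u) = (-1 - 4)/7 = (1/7)*(-5) = -5/7)
M(F) = 25*F (M(F) = (F*(-5))*(-5) = -5*F*(-5) = 25*F)
j(Z) = -40/7 (j(Z) = -5/7*8 = -40/7)
1/P(j(M(0) - 1*(-7))) = 1/(113/(-40/7)) = 1/(113*(-7/40)) = 1/(-791/40) = -40/791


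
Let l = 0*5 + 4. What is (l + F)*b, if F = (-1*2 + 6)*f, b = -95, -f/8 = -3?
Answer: -9500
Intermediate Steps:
f = 24 (f = -8*(-3) = 24)
l = 4 (l = 0 + 4 = 4)
F = 96 (F = (-1*2 + 6)*24 = (-2 + 6)*24 = 4*24 = 96)
(l + F)*b = (4 + 96)*(-95) = 100*(-95) = -9500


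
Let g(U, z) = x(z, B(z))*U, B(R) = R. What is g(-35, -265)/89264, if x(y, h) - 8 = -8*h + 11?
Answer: -10695/12752 ≈ -0.83869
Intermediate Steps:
x(y, h) = 19 - 8*h (x(y, h) = 8 + (-8*h + 11) = 8 + (11 - 8*h) = 19 - 8*h)
g(U, z) = U*(19 - 8*z) (g(U, z) = (19 - 8*z)*U = U*(19 - 8*z))
g(-35, -265)/89264 = -35*(19 - 8*(-265))/89264 = -35*(19 + 2120)*(1/89264) = -35*2139*(1/89264) = -74865*1/89264 = -10695/12752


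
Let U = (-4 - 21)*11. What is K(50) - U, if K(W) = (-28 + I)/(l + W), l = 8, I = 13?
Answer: 15935/58 ≈ 274.74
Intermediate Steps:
K(W) = -15/(8 + W) (K(W) = (-28 + 13)/(8 + W) = -15/(8 + W))
U = -275 (U = -25*11 = -275)
K(50) - U = -15/(8 + 50) - 1*(-275) = -15/58 + 275 = 15935/58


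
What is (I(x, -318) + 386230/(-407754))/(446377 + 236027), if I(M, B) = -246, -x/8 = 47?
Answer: -50346857/139126480308 ≈ -0.00036188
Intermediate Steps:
x = -376 (x = -8*47 = -376)
(I(x, -318) + 386230/(-407754))/(446377 + 236027) = (-246 + 386230/(-407754))/(446377 + 236027) = (-246 + 386230*(-1/407754))/682404 = (-246 - 193115/203877)*(1/682404) = -50346857/203877*1/682404 = -50346857/139126480308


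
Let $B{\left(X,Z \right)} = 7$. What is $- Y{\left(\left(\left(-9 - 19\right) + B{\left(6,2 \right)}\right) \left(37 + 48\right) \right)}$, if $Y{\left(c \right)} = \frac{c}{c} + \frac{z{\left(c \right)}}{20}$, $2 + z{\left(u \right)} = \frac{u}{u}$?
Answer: $- \frac{19}{20} \approx -0.95$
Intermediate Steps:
$z{\left(u \right)} = -1$ ($z{\left(u \right)} = -2 + \frac{u}{u} = -2 + 1 = -1$)
$Y{\left(c \right)} = \frac{19}{20}$ ($Y{\left(c \right)} = \frac{c}{c} - \frac{1}{20} = 1 - \frac{1}{20} = \frac{19}{20}$)
$- Y{\left(\left(\left(-9 - 19\right) + B{\left(6,2 \right)}\right) \left(37 + 48\right) \right)} = \left(-1\right) \frac{19}{20} = - \frac{19}{20}$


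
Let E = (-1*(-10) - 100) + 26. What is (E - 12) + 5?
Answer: -71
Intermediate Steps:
E = -64 (E = (10 - 100) + 26 = -90 + 26 = -64)
(E - 12) + 5 = (-64 - 12) + 5 = -76 + 5 = -71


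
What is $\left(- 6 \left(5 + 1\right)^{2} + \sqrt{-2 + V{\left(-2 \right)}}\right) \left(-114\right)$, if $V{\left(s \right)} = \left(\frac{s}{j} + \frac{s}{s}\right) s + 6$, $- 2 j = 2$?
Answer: $24624 - 114 i \sqrt{2} \approx 24624.0 - 161.22 i$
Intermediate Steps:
$j = -1$ ($j = \left(- \frac{1}{2}\right) 2 = -1$)
$V{\left(s \right)} = 6 + s \left(1 - s\right)$ ($V{\left(s \right)} = \left(\frac{s}{-1} + \frac{s}{s}\right) s + 6 = \left(s \left(-1\right) + 1\right) s + 6 = \left(- s + 1\right) s + 6 = \left(1 - s\right) s + 6 = s \left(1 - s\right) + 6 = 6 + s \left(1 - s\right)$)
$\left(- 6 \left(5 + 1\right)^{2} + \sqrt{-2 + V{\left(-2 \right)}}\right) \left(-114\right) = \left(- 6 \left(5 + 1\right)^{2} + \sqrt{-2 - 0}\right) \left(-114\right) = \left(- 6 \cdot 6^{2} + \sqrt{-2 - 0}\right) \left(-114\right) = \left(\left(-6\right) 36 + \sqrt{-2 - 0}\right) \left(-114\right) = \left(-216 + \sqrt{-2 + 0}\right) \left(-114\right) = \left(-216 + \sqrt{-2}\right) \left(-114\right) = \left(-216 + i \sqrt{2}\right) \left(-114\right) = 24624 - 114 i \sqrt{2}$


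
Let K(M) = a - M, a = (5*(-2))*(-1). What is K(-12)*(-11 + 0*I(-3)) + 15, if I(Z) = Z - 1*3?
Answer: -227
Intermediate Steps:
I(Z) = -3 + Z (I(Z) = Z - 3 = -3 + Z)
a = 10 (a = -10*(-1) = 10)
K(M) = 10 - M
K(-12)*(-11 + 0*I(-3)) + 15 = (10 - 1*(-12))*(-11 + 0*(-3 - 3)) + 15 = (10 + 12)*(-11 + 0*(-6)) + 15 = 22*(-11 + 0) + 15 = 22*(-11) + 15 = -242 + 15 = -227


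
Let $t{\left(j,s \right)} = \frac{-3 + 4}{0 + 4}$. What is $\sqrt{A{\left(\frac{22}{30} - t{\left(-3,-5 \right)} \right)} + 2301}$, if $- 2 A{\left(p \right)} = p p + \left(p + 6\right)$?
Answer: $\frac{\sqrt{33086038}}{120} \approx 47.934$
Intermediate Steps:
$t{\left(j,s \right)} = \frac{1}{4}$ ($t{\left(j,s \right)} = 1 \cdot \frac{1}{4} = \frac{1}{4}$)
$A{\left(p \right)} = -3 - \frac{p}{2} - \frac{p^{2}}{2}$ ($A{\left(p \right)} = - \frac{p p + \left(p + 6\right)}{2} = - \frac{p^{2} + \left(6 + p\right)}{2} = - \frac{6 + p + p^{2}}{2} = -3 - \frac{p}{2} - \frac{p^{2}}{2}$)
$\sqrt{A{\left(\frac{22}{30} - t{\left(-3,-5 \right)} \right)} + 2301} = \sqrt{\left(-3 - \frac{\frac{22}{30} - \frac{1}{4}}{2} - \frac{\left(\frac{22}{30} - \frac{1}{4}\right)^{2}}{2}\right) + 2301} = \sqrt{\left(-3 - \frac{22 \cdot \frac{1}{30} - \frac{1}{4}}{2} - \frac{\left(22 \cdot \frac{1}{30} - \frac{1}{4}\right)^{2}}{2}\right) + 2301} = \sqrt{\left(-3 - \frac{\frac{11}{15} - \frac{1}{4}}{2} - \frac{\left(\frac{11}{15} - \frac{1}{4}\right)^{2}}{2}\right) + 2301} = \sqrt{\left(-3 - \frac{29}{120} - \frac{\left(\frac{29}{60}\right)^{2}}{2}\right) + 2301} = \sqrt{\left(-3 - \frac{29}{120} - \frac{841}{7200}\right) + 2301} = \sqrt{- \frac{24181}{7200} + 2301} = \sqrt{\frac{16543019}{7200}} = \frac{\sqrt{33086038}}{120}$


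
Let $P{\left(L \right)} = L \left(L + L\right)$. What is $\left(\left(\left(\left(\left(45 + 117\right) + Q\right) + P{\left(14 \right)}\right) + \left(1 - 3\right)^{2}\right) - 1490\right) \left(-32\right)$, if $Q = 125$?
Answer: $25824$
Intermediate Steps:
$P{\left(L \right)} = 2 L^{2}$ ($P{\left(L \right)} = L 2 L = 2 L^{2}$)
$\left(\left(\left(\left(\left(45 + 117\right) + Q\right) + P{\left(14 \right)}\right) + \left(1 - 3\right)^{2}\right) - 1490\right) \left(-32\right) = \left(\left(\left(\left(\left(45 + 117\right) + 125\right) + 2 \cdot 14^{2}\right) + \left(1 - 3\right)^{2}\right) - 1490\right) \left(-32\right) = \left(\left(\left(\left(162 + 125\right) + 2 \cdot 196\right) + \left(-2\right)^{2}\right) - 1490\right) \left(-32\right) = \left(\left(\left(287 + 392\right) + 4\right) - 1490\right) \left(-32\right) = \left(\left(679 + 4\right) - 1490\right) \left(-32\right) = \left(683 - 1490\right) \left(-32\right) = \left(-807\right) \left(-32\right) = 25824$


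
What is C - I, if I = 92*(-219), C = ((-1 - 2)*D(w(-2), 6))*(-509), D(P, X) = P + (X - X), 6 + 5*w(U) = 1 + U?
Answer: 90051/5 ≈ 18010.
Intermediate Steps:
w(U) = -1 + U/5 (w(U) = -6/5 + (1 + U)/5 = -6/5 + (⅕ + U/5) = -1 + U/5)
D(P, X) = P (D(P, X) = P + 0 = P)
C = -10689/5 (C = ((-1 - 2)*(-1 + (⅕)*(-2)))*(-509) = -3*(-1 - ⅖)*(-509) = -3*(-7/5)*(-509) = (21/5)*(-509) = -10689/5 ≈ -2137.8)
I = -20148
C - I = -10689/5 - 1*(-20148) = -10689/5 + 20148 = 90051/5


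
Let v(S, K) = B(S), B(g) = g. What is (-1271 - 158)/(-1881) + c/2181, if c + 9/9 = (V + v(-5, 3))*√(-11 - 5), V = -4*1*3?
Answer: 1038256/1367487 - 68*I/2181 ≈ 0.75924 - 0.031178*I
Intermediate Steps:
v(S, K) = S
V = -12 (V = -4*3 = -12)
c = -1 - 68*I (c = -1 + (-12 - 5)*√(-11 - 5) = -1 - 68*I ≈ -1.0 - 68.0*I)
(-1271 - 158)/(-1881) + c/2181 = (-1271 - 158)/(-1881) + (-1 - 68*I)/2181 = -1429*(-1/1881) + (-1 - 68*I)*(1/2181) = 1429/1881 + (-1/2181 - 68*I/2181) = 1038256/1367487 - 68*I/2181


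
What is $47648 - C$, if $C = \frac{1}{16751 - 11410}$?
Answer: $\frac{254487967}{5341} \approx 47648.0$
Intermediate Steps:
$C = \frac{1}{5341} \approx 0.00018723$
$47648 - C = 47648 - \frac{1}{5341} = \frac{254487967}{5341}$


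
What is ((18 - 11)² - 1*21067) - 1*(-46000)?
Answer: 24982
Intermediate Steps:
((18 - 11)² - 1*21067) - 1*(-46000) = (7² - 21067) + 46000 = (49 - 21067) + 46000 = -21018 + 46000 = 24982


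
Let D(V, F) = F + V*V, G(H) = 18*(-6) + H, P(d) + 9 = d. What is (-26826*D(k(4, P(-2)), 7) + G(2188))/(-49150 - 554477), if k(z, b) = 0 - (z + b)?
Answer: 1500176/603627 ≈ 2.4853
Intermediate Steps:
P(d) = -9 + d
G(H) = -108 + H
k(z, b) = -b - z (k(z, b) = 0 - (b + z) = 0 + (-b - z) = -b - z)
D(V, F) = F + V²
(-26826*D(k(4, P(-2)), 7) + G(2188))/(-49150 - 554477) = (-26826*(7 + (-(-9 - 2) - 1*4)²) + (-108 + 2188))/(-49150 - 554477) = (-26826*(7 + (-1*(-11) - 4)²) + 2080)/(-603627) = (-26826*(7 + (11 - 4)²) + 2080)*(-1/603627) = (-26826*(7 + 7²) + 2080)*(-1/603627) = (-26826*(7 + 49) + 2080)*(-1/603627) = (-26826*56 + 2080)*(-1/603627) = (-1502256 + 2080)*(-1/603627) = -1500176*(-1/603627) = 1500176/603627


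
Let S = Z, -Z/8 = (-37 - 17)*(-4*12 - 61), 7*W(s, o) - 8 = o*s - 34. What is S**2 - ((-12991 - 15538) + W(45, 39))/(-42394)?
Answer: 46999678719427/21197 ≈ 2.2173e+9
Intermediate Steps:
W(s, o) = -26/7 + o*s/7 (W(s, o) = 8/7 + (o*s - 34)/7 = 8/7 + (-34 + o*s)/7 = 8/7 + (-34/7 + o*s/7) = -26/7 + o*s/7)
Z = -47088 (Z = -8*(-37 - 17)*(-4*12 - 61) = -(-432)*(-48 - 61) = -(-432)*(-109) = -8*5886 = -47088)
S = -47088
S**2 - ((-12991 - 15538) + W(45, 39))/(-42394) = (-47088)**2 - ((-12991 - 15538) + (-26/7 + (1/7)*39*45))/(-42394) = 2217279744 - (-28529 + (-26/7 + 1755/7))*(-1)/42394 = 2217279744 - (-28529 + 247)*(-1)/42394 = 2217279744 - (-28282)*(-1)/42394 = 2217279744 - 1*14141/21197 = 2217279744 - 14141/21197 = 46999678719427/21197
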